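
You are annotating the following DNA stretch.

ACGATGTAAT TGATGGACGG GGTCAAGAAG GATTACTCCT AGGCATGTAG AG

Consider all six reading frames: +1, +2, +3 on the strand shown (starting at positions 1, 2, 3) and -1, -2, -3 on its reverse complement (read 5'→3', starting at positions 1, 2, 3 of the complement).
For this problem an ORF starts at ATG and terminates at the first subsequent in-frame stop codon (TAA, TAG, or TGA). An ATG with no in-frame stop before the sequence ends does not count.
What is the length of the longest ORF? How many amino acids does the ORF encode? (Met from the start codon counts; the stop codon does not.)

9

Reverse complement (5'→3'): CTCTACATGCCTAGGAGTAATCCTTCTTGACCCCGTCCATCAATTACATCGT
Frame +1: ACG ATG TAA TTG ATG GAC GGG GTC AAG AAG GAT TAC TCC TAG GCA TGT AGA — ATG at 4, stop TAA at 7 → 6 nt; ATG at 13, stop TAG at 40 → 30 nt.
Frame +2: CGA TGT AAT TGA TGG ACG GGG TCA AGA AGG ATT ACT CCT AGG CAT GTA GAG — no ATG→stop ORF.
Frame +3: GAT GTA ATT GAT GGA CGG GGT CAA GAA GGA TTA CTC CTA GGC ATG TAG — ATG at 45, stop TAG at 48 → 6 nt.
Frame -1: CTC TAC ATG CCT AGG AGT AAT CCT TCT TGA CCC CGT CCA TCA ATT ACA TCG — ATG at 7, stop TGA at 28 → 24 nt.
Frame -2: TCT ACA TGC CTA GGA GTA ATC CTT CTT GAC CCC GTC CAT CAA TTA CAT CGT — no ATG→stop ORF.
Frame -3: CTA CAT GCC TAG GAG TAA TCC TTC TTG ACC CCG TCC ATC AAT TAC ATC — no ATG→stop ORF.
Longest: frame +1, positions 13–42, 30 nt = 10 codons = 9 aa. → 9 amino acids.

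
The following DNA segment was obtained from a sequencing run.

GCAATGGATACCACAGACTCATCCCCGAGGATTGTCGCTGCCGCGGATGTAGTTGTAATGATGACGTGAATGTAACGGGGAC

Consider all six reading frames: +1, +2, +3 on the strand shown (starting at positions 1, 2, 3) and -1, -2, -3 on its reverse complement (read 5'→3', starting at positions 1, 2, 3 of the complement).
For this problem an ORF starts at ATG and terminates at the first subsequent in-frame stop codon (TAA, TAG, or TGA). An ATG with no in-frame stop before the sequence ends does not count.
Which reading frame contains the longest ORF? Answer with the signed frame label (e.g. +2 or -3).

+1

Reverse complement (5'→3'): GTCCCCGTTACATTCACGTCATCATTACAACTACATCCGCGGCAGCGACAATCCTCGGGGATGAGTCTGTGGTATCCATTGC
Frame +1: GCA ATG GAT ACC ACA GAC TCA TCC CCG AGG ATT GTC GCT GCC GCG GAT GTA GTT GTA ATG ATG ACG TGA ATG TAA CGG GGA — ATG at 4, stop TGA at 67 → 66 nt; ATG at 58, stop TGA at 67 → 12 nt; ATG at 61, stop TGA at 67 → 9 nt; ATG at 70, stop TAA at 73 → 6 nt.
Frame +2: CAA TGG ATA CCA CAG ACT CAT CCC CGA GGA TTG TCG CTG CCG CGG ATG TAG TTG TAA TGA TGA CGT GAA TGT AAC GGG GAC — ATG at 47, stop TAG at 50 → 6 nt.
Frame +3: AAT GGA TAC CAC AGA CTC ATC CCC GAG GAT TGT CGC TGC CGC GGA TGT AGT TGT AAT GAT GAC GTG AAT GTA ACG GGG — no ATG→stop ORF.
Frame -1: GTC CCC GTT ACA TTC ACG TCA TCA TTA CAA CTA CAT CCG CGG CAG CGA CAA TCC TCG GGG ATG AGT CTG TGG TAT CCA TTG — no ATG→stop ORF.
Frame -2: TCC CCG TTA CAT TCA CGT CAT CAT TAC AAC TAC ATC CGC GGC AGC GAC AAT CCT CGG GGA TGA GTC TGT GGT ATC CAT TGC — no ATG→stop ORF.
Frame -3: CCC CGT TAC ATT CAC GTC ATC ATT ACA ACT ACA TCC GCG GCA GCG ACA ATC CTC GGG GAT GAG TCT GTG GTA TCC ATT — no ATG→stop ORF.
Longest ORF is 66 nt in frame +1 (positions 4–69).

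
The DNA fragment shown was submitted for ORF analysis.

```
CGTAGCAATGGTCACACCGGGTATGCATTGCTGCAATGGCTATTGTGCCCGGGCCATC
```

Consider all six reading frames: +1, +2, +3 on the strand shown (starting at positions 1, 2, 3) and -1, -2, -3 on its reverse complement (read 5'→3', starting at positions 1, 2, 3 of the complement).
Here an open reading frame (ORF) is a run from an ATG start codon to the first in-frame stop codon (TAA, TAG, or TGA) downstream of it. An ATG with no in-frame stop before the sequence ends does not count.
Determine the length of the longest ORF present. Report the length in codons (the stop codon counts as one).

Reverse complement (5'→3'): GATGGCCCGGGCACAATAGCCATTGCAGCAATGCATACCCGGTGTGACCATTGCTACG
Frame +1: CGT AGC AAT GGT CAC ACC GGG TAT GCA TTG CTG CAA TGG CTA TTG TGC CCG GGC CAT — no ATG→stop ORF.
Frame +2: GTA GCA ATG GTC ACA CCG GGT ATG CAT TGC TGC AAT GGC TAT TGT GCC CGG GCC ATC — no ATG→stop ORF.
Frame +3: TAG CAA TGG TCA CAC CGG GTA TGC ATT GCT GCA ATG GCT ATT GTG CCC GGG CCA — no ATG→stop ORF.
Frame -1: GAT GGC CCG GGC ACA ATA GCC ATT GCA GCA ATG CAT ACC CGG TGT GAC CAT TGC TAC — no ATG→stop ORF.
Frame -2: ATG GCC CGG GCA CAA TAG CCA TTG CAG CAA TGC ATA CCC GGT GTG ACC ATT GCT ACG — ATG at 2, stop TAG at 17 → 18 nt.
Frame -3: TGG CCC GGG CAC AAT AGC CAT TGC AGC AAT GCA TAC CCG GTG TGA CCA TTG CTA — no ATG→stop ORF.
Longest: frame -2, positions 2–19, 18 nt = 6 codons = 5 aa. → 6 codons.

6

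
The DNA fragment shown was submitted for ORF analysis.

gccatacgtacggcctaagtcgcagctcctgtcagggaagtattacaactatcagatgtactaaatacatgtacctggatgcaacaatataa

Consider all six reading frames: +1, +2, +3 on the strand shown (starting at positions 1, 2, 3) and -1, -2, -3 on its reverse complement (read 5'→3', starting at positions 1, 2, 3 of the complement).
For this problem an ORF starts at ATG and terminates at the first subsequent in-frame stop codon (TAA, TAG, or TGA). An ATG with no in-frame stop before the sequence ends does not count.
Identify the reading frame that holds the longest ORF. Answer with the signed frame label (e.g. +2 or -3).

-2

Reverse complement (5'→3'): TTATATTGTTGCATCCAGGTACATGTATTTAGTACATCTGATAGTTGTAATACTTCCCTGACAGGAGCTGCGACTTAGGCCGTACGTATGGC
Frame +1: GCC ATA CGT ACG GCC TAA GTC GCA GCT CCT GTC AGG GAA GTA TTA CAA CTA TCA GAT GTA CTA AAT ACA TGT ACC TGG ATG CAA CAA TAT — no ATG→stop ORF.
Frame +2: CCA TAC GTA CGG CCT AAG TCG CAG CTC CTG TCA GGG AAG TAT TAC AAC TAT CAG ATG TAC TAA ATA CAT GTA CCT GGA TGC AAC AAT ATA — ATG at 56, stop TAA at 62 → 9 nt.
Frame +3: CAT ACG TAC GGC CTA AGT CGC AGC TCC TGT CAG GGA AGT ATT ACA ACT ATC AGA TGT ACT AAA TAC ATG TAC CTG GAT GCA ACA ATA TAA — ATG at 69, stop TAA at 90 → 24 nt.
Frame -1: TTA TAT TGT TGC ATC CAG GTA CAT GTA TTT AGT ACA TCT GAT AGT TGT AAT ACT TCC CTG ACA GGA GCT GCG ACT TAG GCC GTA CGT ATG — no ATG→stop ORF.
Frame -2: TAT ATT GTT GCA TCC AGG TAC ATG TAT TTA GTA CAT CTG ATA GTT GTA ATA CTT CCC TGA CAG GAG CTG CGA CTT AGG CCG TAC GTA TGG — ATG at 23, stop TGA at 59 → 39 nt.
Frame -3: ATA TTG TTG CAT CCA GGT ACA TGT ATT TAG TAC ATC TGA TAG TTG TAA TAC TTC CCT GAC AGG AGC TGC GAC TTA GGC CGT ACG TAT GGC — no ATG→stop ORF.
Longest ORF is 39 nt in frame -2 (positions 23–61).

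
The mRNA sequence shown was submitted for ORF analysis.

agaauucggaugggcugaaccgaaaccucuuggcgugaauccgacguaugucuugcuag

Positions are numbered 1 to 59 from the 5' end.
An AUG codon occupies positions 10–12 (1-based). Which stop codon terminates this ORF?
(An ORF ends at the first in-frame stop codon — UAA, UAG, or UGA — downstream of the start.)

UGA

Codons from position 10: AUG (10–12), GGC (13–15), UGA (16–18).
The first in-frame stop codon is UGA.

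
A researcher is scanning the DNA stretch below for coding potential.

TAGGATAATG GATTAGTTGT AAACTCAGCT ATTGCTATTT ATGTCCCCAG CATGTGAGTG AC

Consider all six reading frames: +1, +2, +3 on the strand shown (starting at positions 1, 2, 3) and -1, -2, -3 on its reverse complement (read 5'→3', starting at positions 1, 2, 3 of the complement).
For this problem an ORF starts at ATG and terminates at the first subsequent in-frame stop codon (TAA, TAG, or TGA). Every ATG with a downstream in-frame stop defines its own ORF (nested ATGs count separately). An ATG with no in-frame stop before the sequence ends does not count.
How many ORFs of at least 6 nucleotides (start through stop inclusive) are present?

Reverse complement (5'→3'): GTCACTCACATGCTGGGGACATAAATAGCAATAGCTGAGTTTACAACTAATCCATTATCCTA
Frame +1: TAG GAT AAT GGA TTA GTT GTA AAC TCA GCT ATT GCT ATT TAT GTC CCC AGC ATG TGA GTG — ATG at 52, stop TGA at 55 → 6 nt.
Frame +2: AGG ATA ATG GAT TAG TTG TAA ACT CAG CTA TTG CTA TTT ATG TCC CCA GCA TGT GAG TGA — ATG at 8, stop TAG at 14 → 9 nt; ATG at 41, stop TGA at 59 → 21 nt.
Frame +3: GGA TAA TGG ATT AGT TGT AAA CTC AGC TAT TGC TAT TTA TGT CCC CAG CAT GTG AGT GAC — no ATG→stop ORF.
Frame -1: GTC ACT CAC ATG CTG GGG ACA TAA ATA GCA ATA GCT GAG TTT ACA ACT AAT CCA TTA TCC — ATG at 10, stop TAA at 22 → 15 nt.
Frame -2: TCA CTC ACA TGC TGG GGA CAT AAA TAG CAA TAG CTG AGT TTA CAA CTA ATC CAT TAT CCT — no ATG→stop ORF.
Frame -3: CAC TCA CAT GCT GGG GAC ATA AAT AGC AAT AGC TGA GTT TAC AAC TAA TCC ATT ATC CTA — no ATG→stop ORF.
ORFs ≥ 6 nucleotides: frame +1 52–57 (6 nucleotides), frame +2 8–16 (9 nucleotides), frame +2 41–61 (21 nucleotides), frame -1 10–24 (15 nucleotides). Count = 4.

4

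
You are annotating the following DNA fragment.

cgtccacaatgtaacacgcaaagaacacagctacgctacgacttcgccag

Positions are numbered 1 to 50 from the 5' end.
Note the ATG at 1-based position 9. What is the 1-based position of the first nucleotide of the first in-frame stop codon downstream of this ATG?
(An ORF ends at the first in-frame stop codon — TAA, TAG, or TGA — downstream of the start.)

12

Codons from position 9: ATG (9–11), TAA (12–14).
TAA is a stop codon; it begins at position 12.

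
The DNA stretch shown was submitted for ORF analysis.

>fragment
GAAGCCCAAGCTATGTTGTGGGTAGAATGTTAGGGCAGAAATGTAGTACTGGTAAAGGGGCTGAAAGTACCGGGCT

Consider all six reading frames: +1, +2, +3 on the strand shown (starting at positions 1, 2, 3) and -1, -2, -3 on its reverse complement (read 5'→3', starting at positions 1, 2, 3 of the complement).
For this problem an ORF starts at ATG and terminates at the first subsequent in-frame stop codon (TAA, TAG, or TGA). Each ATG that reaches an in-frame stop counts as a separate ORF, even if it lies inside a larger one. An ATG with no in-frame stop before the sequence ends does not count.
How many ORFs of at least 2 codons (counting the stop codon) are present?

Reverse complement (5'→3'): AGCCCGGTACTTTCAGCCCCTTTACCAGTACTACATTTCTGCCCTAACATTCTACCCACAACATAGCTTGGGCTTC
Frame +1: GAA GCC CAA GCT ATG TTG TGG GTA GAA TGT TAG GGC AGA AAT GTA GTA CTG GTA AAG GGG CTG AAA GTA CCG GGC — ATG at 13, stop TAG at 31 → 21 nt.
Frame +2: AAG CCC AAG CTA TGT TGT GGG TAG AAT GTT AGG GCA GAA ATG TAG TAC TGG TAA AGG GGC TGA AAG TAC CGG GCT — ATG at 41, stop TAG at 44 → 6 nt.
Frame +3: AGC CCA AGC TAT GTT GTG GGT AGA ATG TTA GGG CAG AAA TGT AGT ACT GGT AAA GGG GCT GAA AGT ACC GGG — no ATG→stop ORF.
Frame -1: AGC CCG GTA CTT TCA GCC CCT TTA CCA GTA CTA CAT TTC TGC CCT AAC ATT CTA CCC ACA ACA TAG CTT GGG CTT — no ATG→stop ORF.
Frame -2: GCC CGG TAC TTT CAG CCC CTT TAC CAG TAC TAC ATT TCT GCC CTA ACA TTC TAC CCA CAA CAT AGC TTG GGC TTC — no ATG→stop ORF.
Frame -3: CCC GGT ACT TTC AGC CCC TTT ACC AGT ACT ACA TTT CTG CCC TAA CAT TCT ACC CAC AAC ATA GCT TGG GCT — no ATG→stop ORF.
ORFs ≥ 2 codons: frame +1 13–33 (7 codons), frame +2 41–46 (2 codons). Count = 2.

2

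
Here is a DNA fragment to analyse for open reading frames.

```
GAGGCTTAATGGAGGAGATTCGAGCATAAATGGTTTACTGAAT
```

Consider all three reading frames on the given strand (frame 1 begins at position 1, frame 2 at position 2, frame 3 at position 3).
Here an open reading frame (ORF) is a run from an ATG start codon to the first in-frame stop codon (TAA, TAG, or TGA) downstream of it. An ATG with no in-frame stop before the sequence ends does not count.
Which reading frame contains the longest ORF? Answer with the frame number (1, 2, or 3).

3

Frame 1: GAG GCT TAA TGG AGG AGA TTC GAG CAT AAA TGG TTT ACT GAA — no ATG→stop ORF.
Frame 2: AGG CTT AAT GGA GGA GAT TCG AGC ATA AAT GGT TTA CTG AAT — no ATG→stop ORF.
Frame 3: GGC TTA ATG GAG GAG ATT CGA GCA TAA ATG GTT TAC TGA — ATG at 9, stop TAA at 27 → 21 nt; ATG at 30, stop TGA at 39 → 12 nt.
Longest ORF is 21 nt in frame 3 (positions 9–29).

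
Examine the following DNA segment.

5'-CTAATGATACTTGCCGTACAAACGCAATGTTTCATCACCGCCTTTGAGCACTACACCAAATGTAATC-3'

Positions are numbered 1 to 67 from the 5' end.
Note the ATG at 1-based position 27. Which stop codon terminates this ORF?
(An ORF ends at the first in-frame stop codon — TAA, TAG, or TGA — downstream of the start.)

Codons from position 27: ATG (27–29), TTT (30–32), CAT (33–35), CAC (36–38), CGC (39–41), CTT (42–44), TGA (45–47).
The first in-frame stop codon is TGA.

TGA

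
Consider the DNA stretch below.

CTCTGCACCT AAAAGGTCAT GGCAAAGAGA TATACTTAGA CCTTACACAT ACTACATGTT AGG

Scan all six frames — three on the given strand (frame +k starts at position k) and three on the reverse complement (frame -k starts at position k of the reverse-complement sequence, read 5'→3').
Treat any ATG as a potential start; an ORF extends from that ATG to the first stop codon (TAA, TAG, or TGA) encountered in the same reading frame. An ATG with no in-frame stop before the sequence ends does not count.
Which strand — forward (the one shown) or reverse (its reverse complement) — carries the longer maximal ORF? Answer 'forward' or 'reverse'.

Reverse complement (5'→3'): CCTAACATGTAGTATGTGTAAGGTCTAAGTATATCTCTTTGCCATGACCTTTTAGGTGCAGAG
Frame +1: CTC TGC ACC TAA AAG GTC ATG GCA AAG AGA TAT ACT TAG ACC TTA CAC ATA CTA CAT GTT AGG — ATG at 19, stop TAG at 37 → 21 nt.
Frame +2: TCT GCA CCT AAA AGG TCA TGG CAA AGA GAT ATA CTT AGA CCT TAC ACA TAC TAC ATG TTA — no ATG→stop ORF.
Frame +3: CTG CAC CTA AAA GGT CAT GGC AAA GAG ATA TAC TTA GAC CTT ACA CAT ACT ACA TGT TAG — no ATG→stop ORF.
Frame -1: CCT AAC ATG TAG TAT GTG TAA GGT CTA AGT ATA TCT CTT TGC CAT GAC CTT TTA GGT GCA GAG — ATG at 7, stop TAG at 10 → 6 nt.
Frame -2: CTA ACA TGT AGT ATG TGT AAG GTC TAA GTA TAT CTC TTT GCC ATG ACC TTT TAG GTG CAG — ATG at 14, stop TAA at 26 → 15 nt; ATG at 44, stop TAG at 53 → 12 nt.
Frame -3: TAA CAT GTA GTA TGT GTA AGG TCT AAG TAT ATC TCT TTG CCA TGA CCT TTT AGG TGC AGA — no ATG→stop ORF.
Forward-strand max 21 nt; reverse-strand max 15 nt. The forward strand has the longer ORF.

forward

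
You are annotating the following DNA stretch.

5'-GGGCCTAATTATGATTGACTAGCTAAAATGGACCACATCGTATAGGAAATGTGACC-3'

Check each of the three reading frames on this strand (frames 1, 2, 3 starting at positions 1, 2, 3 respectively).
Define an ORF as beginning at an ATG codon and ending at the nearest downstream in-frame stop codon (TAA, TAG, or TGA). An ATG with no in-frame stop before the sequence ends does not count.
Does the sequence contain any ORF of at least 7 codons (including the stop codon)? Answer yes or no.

Frame 1: GGG CCT AAT TAT GAT TGA CTA GCT AAA ATG GAC CAC ATC GTA TAG GAA ATG TGA — ATG at 28, stop TAG at 43 → 18 nt; ATG at 49, stop TGA at 52 → 6 nt.
Frame 2: GGC CTA ATT ATG ATT GAC TAG CTA AAA TGG ACC ACA TCG TAT AGG AAA TGT GAC — ATG at 11, stop TAG at 20 → 12 nt.
Frame 3: GCC TAA TTA TGA TTG ACT AGC TAA AAT GGA CCA CAT CGT ATA GGA AAT GTG ACC — no ATG→stop ORF.
Largest ORF found is 6 codons < 7, so no.

no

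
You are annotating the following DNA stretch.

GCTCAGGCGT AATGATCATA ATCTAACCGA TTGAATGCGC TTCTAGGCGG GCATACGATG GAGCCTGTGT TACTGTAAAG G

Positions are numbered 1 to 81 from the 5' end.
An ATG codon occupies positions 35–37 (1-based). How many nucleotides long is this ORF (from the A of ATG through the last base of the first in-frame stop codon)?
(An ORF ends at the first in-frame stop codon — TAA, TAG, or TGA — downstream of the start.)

12

Codons from position 35: ATG (35–37), CGC (38–40), TTC (41–43), TAG (44–46).
TAG is the first in-frame stop; ORF spans 35–46, 12 nucleotides.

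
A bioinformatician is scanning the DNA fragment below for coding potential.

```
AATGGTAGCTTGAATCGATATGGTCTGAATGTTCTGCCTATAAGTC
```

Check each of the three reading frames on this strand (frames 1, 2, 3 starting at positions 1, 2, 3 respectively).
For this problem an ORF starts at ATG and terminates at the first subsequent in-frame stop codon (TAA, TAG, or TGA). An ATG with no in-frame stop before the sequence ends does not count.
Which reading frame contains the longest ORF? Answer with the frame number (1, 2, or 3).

Frame 1: AAT GGT AGC TTG AAT CGA TAT GGT CTG AAT GTT CTG CCT ATA AGT — no ATG→stop ORF.
Frame 2: ATG GTA GCT TGA ATC GAT ATG GTC TGA ATG TTC TGC CTA TAA GTC — ATG at 2, stop TGA at 11 → 12 nt; ATG at 20, stop TGA at 26 → 9 nt; ATG at 29, stop TAA at 41 → 15 nt.
Frame 3: TGG TAG CTT GAA TCG ATA TGG TCT GAA TGT TCT GCC TAT AAG — no ATG→stop ORF.
Longest ORF is 15 nt in frame 2 (positions 29–43).

2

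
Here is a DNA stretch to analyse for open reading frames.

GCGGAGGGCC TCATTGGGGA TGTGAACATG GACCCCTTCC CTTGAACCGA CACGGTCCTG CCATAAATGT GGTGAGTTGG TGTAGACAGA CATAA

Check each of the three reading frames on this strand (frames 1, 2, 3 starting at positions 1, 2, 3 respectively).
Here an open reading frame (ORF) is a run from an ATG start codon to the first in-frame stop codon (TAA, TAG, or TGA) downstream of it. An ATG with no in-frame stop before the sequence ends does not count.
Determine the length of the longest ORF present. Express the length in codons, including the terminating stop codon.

6

Frame 1: GCG GAG GGC CTC ATT GGG GAT GTG AAC ATG GAC CCC TTC CCT TGA ACC GAC ACG GTC CTG CCA TAA ATG TGG TGA GTT GGT GTA GAC AGA CAT — ATG at 28, stop TGA at 43 → 18 nt; ATG at 67, stop TGA at 73 → 9 nt.
Frame 2: CGG AGG GCC TCA TTG GGG ATG TGA ACA TGG ACC CCT TCC CTT GAA CCG ACA CGG TCC TGC CAT AAA TGT GGT GAG TTG GTG TAG ACA GAC ATA — ATG at 20, stop TGA at 23 → 6 nt.
Frame 3: GGA GGG CCT CAT TGG GGA TGT GAA CAT GGA CCC CTT CCC TTG AAC CGA CAC GGT CCT GCC ATA AAT GTG GTG AGT TGG TGT AGA CAG ACA TAA — no ATG→stop ORF.
Longest: frame 1, positions 28–45, 18 nt = 6 codons = 5 aa. → 6 codons.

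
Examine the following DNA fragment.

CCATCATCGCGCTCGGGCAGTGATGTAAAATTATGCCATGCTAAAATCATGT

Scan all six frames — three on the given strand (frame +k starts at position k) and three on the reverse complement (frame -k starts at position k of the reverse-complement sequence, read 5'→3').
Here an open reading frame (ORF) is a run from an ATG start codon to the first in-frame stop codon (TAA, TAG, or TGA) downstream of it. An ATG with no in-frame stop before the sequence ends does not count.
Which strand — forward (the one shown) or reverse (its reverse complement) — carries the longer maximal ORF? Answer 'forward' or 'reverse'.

forward

Reverse complement (5'→3'): ACATGATTTTAGCATGGCATAATTTTACATCACTGCCCGAGCGCGATGATGG
Frame +1: CCA TCA TCG CGC TCG GGC AGT GAT GTA AAA TTA TGC CAT GCT AAA ATC ATG — no ATG→stop ORF.
Frame +2: CAT CAT CGC GCT CGG GCA GTG ATG TAA AAT TAT GCC ATG CTA AAA TCA TGT — ATG at 23, stop TAA at 26 → 6 nt.
Frame +3: ATC ATC GCG CTC GGG CAG TGA TGT AAA ATT ATG CCA TGC TAA AAT CAT — ATG at 33, stop TAA at 42 → 12 nt.
Frame -1: ACA TGA TTT TAG CAT GGC ATA ATT TTA CAT CAC TGC CCG AGC GCG ATG ATG — no ATG→stop ORF.
Frame -2: CAT GAT TTT AGC ATG GCA TAA TTT TAC ATC ACT GCC CGA GCG CGA TGA TGG — ATG at 14, stop TAA at 20 → 9 nt.
Frame -3: ATG ATT TTA GCA TGG CAT AAT TTT ACA TCA CTG CCC GAG CGC GAT GAT — no ATG→stop ORF.
Forward-strand max 12 nt; reverse-strand max 9 nt. The forward strand has the longer ORF.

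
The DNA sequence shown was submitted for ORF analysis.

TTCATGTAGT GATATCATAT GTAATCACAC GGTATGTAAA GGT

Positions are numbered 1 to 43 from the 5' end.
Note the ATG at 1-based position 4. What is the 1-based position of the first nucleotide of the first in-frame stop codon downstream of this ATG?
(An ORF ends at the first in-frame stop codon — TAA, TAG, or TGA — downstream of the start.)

7

Codons from position 4: ATG (4–6), TAG (7–9).
TAG is a stop codon; it begins at position 7.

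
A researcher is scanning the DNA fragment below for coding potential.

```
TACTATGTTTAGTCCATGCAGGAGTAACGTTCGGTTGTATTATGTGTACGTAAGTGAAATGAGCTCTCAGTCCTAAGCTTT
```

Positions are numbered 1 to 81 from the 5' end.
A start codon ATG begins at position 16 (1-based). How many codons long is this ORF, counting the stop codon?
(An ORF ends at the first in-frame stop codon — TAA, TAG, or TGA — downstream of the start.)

4

Codons from position 16: ATG (16–18), CAG (19–21), GAG (22–24), TAA (25–27).
TAA is the first in-frame stop; that's 4 codons including the stop.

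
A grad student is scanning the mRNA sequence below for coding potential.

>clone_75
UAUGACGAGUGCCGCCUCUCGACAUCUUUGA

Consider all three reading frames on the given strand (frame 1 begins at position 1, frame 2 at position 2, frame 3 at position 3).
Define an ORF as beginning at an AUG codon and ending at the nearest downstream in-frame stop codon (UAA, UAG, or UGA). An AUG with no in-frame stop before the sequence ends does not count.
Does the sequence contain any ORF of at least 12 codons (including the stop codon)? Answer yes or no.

no

Frame 1: UAU GAC GAG UGC CGC CUC UCG ACA UCU UUG — no AUG→stop ORF.
Frame 2: AUG ACG AGU GCC GCC UCU CGA CAU CUU UGA — AUG at 2, stop UGA at 29 → 30 nt.
Frame 3: UGA CGA GUG CCG CCU CUC GAC AUC UUU — no AUG→stop ORF.
Largest ORF found is 10 codons < 12, so no.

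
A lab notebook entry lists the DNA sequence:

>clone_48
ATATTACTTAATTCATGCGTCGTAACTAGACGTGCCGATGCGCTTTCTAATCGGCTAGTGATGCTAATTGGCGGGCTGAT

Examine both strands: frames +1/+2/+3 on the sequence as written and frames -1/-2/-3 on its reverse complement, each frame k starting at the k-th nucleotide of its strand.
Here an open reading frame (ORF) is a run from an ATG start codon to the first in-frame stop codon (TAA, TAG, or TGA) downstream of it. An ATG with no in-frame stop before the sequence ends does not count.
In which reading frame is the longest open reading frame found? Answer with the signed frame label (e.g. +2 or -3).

Reverse complement (5'→3'): ATCAGCCCGCCAATTAGCATCACTAGCCGATTAGAAAGCGCATCGGCACGTCTAGTTACGACGCATGAATTAAGTAATAT
Frame +1: ATA TTA CTT AAT TCA TGC GTC GTA ACT AGA CGT GCC GAT GCG CTT TCT AAT CGG CTA GTG ATG CTA ATT GGC GGG CTG — no ATG→stop ORF.
Frame +2: TAT TAC TTA ATT CAT GCG TCG TAA CTA GAC GTG CCG ATG CGC TTT CTA ATC GGC TAG TGA TGC TAA TTG GCG GGC TGA — ATG at 38, stop TAG at 56 → 21 nt.
Frame +3: ATT ACT TAA TTC ATG CGT CGT AAC TAG ACG TGC CGA TGC GCT TTC TAA TCG GCT AGT GAT GCT AAT TGG CGG GCT GAT — ATG at 15, stop TAG at 27 → 15 nt.
Frame -1: ATC AGC CCG CCA ATT AGC ATC ACT AGC CGA TTA GAA AGC GCA TCG GCA CGT CTA GTT ACG ACG CAT GAA TTA AGT AAT — no ATG→stop ORF.
Frame -2: TCA GCC CGC CAA TTA GCA TCA CTA GCC GAT TAG AAA GCG CAT CGG CAC GTC TAG TTA CGA CGC ATG AAT TAA GTA ATA — ATG at 65, stop TAA at 71 → 9 nt.
Frame -3: CAG CCC GCC AAT TAG CAT CAC TAG CCG ATT AGA AAG CGC ATC GGC ACG TCT AGT TAC GAC GCA TGA ATT AAG TAA TAT — no ATG→stop ORF.
Longest ORF is 21 nt in frame +2 (positions 38–58).

+2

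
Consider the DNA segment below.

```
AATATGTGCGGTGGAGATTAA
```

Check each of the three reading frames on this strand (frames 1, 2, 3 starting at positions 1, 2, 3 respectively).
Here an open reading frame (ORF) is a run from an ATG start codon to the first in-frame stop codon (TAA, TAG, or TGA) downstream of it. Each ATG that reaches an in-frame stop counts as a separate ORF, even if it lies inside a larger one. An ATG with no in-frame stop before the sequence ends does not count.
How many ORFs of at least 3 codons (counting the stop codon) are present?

1

Frame 1: AAT ATG TGC GGT GGA GAT TAA — ATG at 4, stop TAA at 19 → 18 nt.
Frame 2: ATA TGT GCG GTG GAG ATT — no ATG→stop ORF.
Frame 3: TAT GTG CGG TGG AGA TTA — no ATG→stop ORF.
ORFs ≥ 3 codons: frame 1 4–21 (6 codons). Count = 1.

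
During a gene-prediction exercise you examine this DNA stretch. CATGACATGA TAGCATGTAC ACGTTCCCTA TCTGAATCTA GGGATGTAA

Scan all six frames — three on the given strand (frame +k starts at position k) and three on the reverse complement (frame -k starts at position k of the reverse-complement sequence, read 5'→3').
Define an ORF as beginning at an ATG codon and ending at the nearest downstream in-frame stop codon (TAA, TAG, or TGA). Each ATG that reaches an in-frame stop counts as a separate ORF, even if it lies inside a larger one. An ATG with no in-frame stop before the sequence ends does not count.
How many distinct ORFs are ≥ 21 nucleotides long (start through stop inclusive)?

1

Reverse complement (5'→3'): TTACATCCCTAGATTCAGATAGGGAACGTGTACATGCTATCATGTCATG
Frame +1: CAT GAC ATG ATA GCA TGT ACA CGT TCC CTA TCT GAA TCT AGG GAT GTA — no ATG→stop ORF.
Frame +2: ATG ACA TGA TAG CAT GTA CAC GTT CCC TAT CTG AAT CTA GGG ATG TAA — ATG at 2, stop TGA at 8 → 9 nt; ATG at 44, stop TAA at 47 → 6 nt.
Frame +3: TGA CAT GAT AGC ATG TAC ACG TTC CCT ATC TGA ATC TAG GGA TGT — ATG at 15, stop TGA at 33 → 21 nt.
Frame -1: TTA CAT CCC TAG ATT CAG ATA GGG AAC GTG TAC ATG CTA TCA TGT CAT — no ATG→stop ORF.
Frame -2: TAC ATC CCT AGA TTC AGA TAG GGA ACG TGT ACA TGC TAT CAT GTC ATG — no ATG→stop ORF.
Frame -3: ACA TCC CTA GAT TCA GAT AGG GAA CGT GTA CAT GCT ATC ATG TCA — no ATG→stop ORF.
ORFs ≥ 21 nucleotides: frame +3 15–35 (21 nucleotides). Count = 1.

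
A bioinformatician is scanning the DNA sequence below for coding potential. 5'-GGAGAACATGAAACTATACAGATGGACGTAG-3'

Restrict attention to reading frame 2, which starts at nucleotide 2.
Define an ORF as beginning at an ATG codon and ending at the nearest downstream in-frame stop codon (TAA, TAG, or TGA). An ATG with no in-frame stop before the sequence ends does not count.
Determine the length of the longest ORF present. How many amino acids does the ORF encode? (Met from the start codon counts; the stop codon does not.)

7

Frame 2: GAG AAC ATG AAA CTA TAC AGA TGG ACG TAG — ATG at 8, stop TAG at 29 → 24 nt.
Longest: frame 2, positions 8–31, 24 nt = 8 codons = 7 aa. → 7 amino acids.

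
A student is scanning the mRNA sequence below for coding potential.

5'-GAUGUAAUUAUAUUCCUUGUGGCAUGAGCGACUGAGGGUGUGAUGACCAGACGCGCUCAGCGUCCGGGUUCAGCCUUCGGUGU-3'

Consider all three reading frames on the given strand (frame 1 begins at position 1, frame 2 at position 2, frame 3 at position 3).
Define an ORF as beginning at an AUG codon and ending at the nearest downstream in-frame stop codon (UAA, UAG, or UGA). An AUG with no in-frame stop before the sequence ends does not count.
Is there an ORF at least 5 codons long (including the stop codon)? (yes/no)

no

Frame 1: GAU GUA AUU AUA UUC CUU GUG GCA UGA GCG ACU GAG GGU GUG AUG ACC AGA CGC GCU CAG CGU CCG GGU UCA GCC UUC GGU — no AUG→stop ORF.
Frame 2: AUG UAA UUA UAU UCC UUG UGG CAU GAG CGA CUG AGG GUG UGA UGA CCA GAC GCG CUC AGC GUC CGG GUU CAG CCU UCG GUG — AUG at 2, stop UAA at 5 → 6 nt.
Frame 3: UGU AAU UAU AUU CCU UGU GGC AUG AGC GAC UGA GGG UGU GAU GAC CAG ACG CGC UCA GCG UCC GGG UUC AGC CUU CGG UGU — AUG at 24, stop UGA at 33 → 12 nt.
Largest ORF found is 4 codons < 5, so no.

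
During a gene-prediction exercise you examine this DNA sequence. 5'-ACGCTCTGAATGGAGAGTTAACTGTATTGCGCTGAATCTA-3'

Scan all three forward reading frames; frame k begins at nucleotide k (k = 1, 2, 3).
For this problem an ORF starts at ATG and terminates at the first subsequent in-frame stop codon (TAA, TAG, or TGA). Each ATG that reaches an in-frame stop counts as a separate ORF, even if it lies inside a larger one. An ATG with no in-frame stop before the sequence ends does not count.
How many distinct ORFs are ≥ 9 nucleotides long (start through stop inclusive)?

Frame 1: ACG CTC TGA ATG GAG AGT TAA CTG TAT TGC GCT GAA TCT — ATG at 10, stop TAA at 19 → 12 nt.
Frame 2: CGC TCT GAA TGG AGA GTT AAC TGT ATT GCG CTG AAT CTA — no ATG→stop ORF.
Frame 3: GCT CTG AAT GGA GAG TTA ACT GTA TTG CGC TGA ATC — no ATG→stop ORF.
ORFs ≥ 9 nucleotides: frame 1 10–21 (12 nucleotides). Count = 1.

1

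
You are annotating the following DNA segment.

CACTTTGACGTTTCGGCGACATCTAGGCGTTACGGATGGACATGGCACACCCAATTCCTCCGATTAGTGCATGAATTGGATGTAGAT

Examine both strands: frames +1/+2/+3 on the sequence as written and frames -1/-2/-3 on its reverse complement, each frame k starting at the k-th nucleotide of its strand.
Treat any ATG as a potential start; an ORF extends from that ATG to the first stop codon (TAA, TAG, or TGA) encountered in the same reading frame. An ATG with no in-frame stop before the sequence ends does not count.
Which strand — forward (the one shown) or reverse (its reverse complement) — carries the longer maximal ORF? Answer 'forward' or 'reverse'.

Reverse complement (5'→3'): ATCTACATCCAATTCATGCACTAATCGGAGGAATTGGGTGTGCCATGTCCATCCGTAACGCCTAGATGTCGCCGAAACGTCAAAGTG
Frame +1: CAC TTT GAC GTT TCG GCG ACA TCT AGG CGT TAC GGA TGG ACA TGG CAC ACC CAA TTC CTC CGA TTA GTG CAT GAA TTG GAT GTA GAT — no ATG→stop ORF.
Frame +2: ACT TTG ACG TTT CGG CGA CAT CTA GGC GTT ACG GAT GGA CAT GGC ACA CCC AAT TCC TCC GAT TAG TGC ATG AAT TGG ATG TAG — ATG at 71, stop TAG at 83 → 15 nt; ATG at 80, stop TAG at 83 → 6 nt.
Frame +3: CTT TGA CGT TTC GGC GAC ATC TAG GCG TTA CGG ATG GAC ATG GCA CAC CCA ATT CCT CCG ATT AGT GCA TGA ATT GGA TGT AGA — ATG at 36, stop TGA at 72 → 39 nt; ATG at 42, stop TGA at 72 → 33 nt.
Frame -1: ATC TAC ATC CAA TTC ATG CAC TAA TCG GAG GAA TTG GGT GTG CCA TGT CCA TCC GTA ACG CCT AGA TGT CGC CGA AAC GTC AAA GTG — ATG at 16, stop TAA at 22 → 9 nt.
Frame -2: TCT ACA TCC AAT TCA TGC ACT AAT CGG AGG AAT TGG GTG TGC CAT GTC CAT CCG TAA CGC CTA GAT GTC GCC GAA ACG TCA AAG — no ATG→stop ORF.
Frame -3: CTA CAT CCA ATT CAT GCA CTA ATC GGA GGA ATT GGG TGT GCC ATG TCC ATC CGT AAC GCC TAG ATG TCG CCG AAA CGT CAA AGT — ATG at 45, stop TAG at 63 → 21 nt.
Forward-strand max 39 nt; reverse-strand max 21 nt. The forward strand has the longer ORF.

forward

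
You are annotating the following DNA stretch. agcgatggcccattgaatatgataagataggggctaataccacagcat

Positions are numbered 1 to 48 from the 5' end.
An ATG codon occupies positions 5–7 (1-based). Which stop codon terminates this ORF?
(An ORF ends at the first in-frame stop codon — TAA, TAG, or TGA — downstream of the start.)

Codons from position 5: ATG (5–7), GCC (8–10), CAT (11–13), TGA (14–16).
The first in-frame stop codon is TGA.

TGA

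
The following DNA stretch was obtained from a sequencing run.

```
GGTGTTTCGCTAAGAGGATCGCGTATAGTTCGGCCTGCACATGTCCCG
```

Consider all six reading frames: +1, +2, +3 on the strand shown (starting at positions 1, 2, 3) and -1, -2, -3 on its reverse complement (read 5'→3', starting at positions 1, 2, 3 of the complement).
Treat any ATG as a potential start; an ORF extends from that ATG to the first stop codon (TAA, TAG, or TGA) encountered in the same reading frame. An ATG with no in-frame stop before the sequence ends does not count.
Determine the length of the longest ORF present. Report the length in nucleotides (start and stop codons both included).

33

Reverse complement (5'→3'): CGGGACATGTGCAGGCCGAACTATACGCGATCCTCTTAGCGAAACACC
Frame +1: GGT GTT TCG CTA AGA GGA TCG CGT ATA GTT CGG CCT GCA CAT GTC CCG — no ATG→stop ORF.
Frame +2: GTG TTT CGC TAA GAG GAT CGC GTA TAG TTC GGC CTG CAC ATG TCC — no ATG→stop ORF.
Frame +3: TGT TTC GCT AAG AGG ATC GCG TAT AGT TCG GCC TGC ACA TGT CCC — no ATG→stop ORF.
Frame -1: CGG GAC ATG TGC AGG CCG AAC TAT ACG CGA TCC TCT TAG CGA AAC ACC — ATG at 7, stop TAG at 37 → 33 nt.
Frame -2: GGG ACA TGT GCA GGC CGA ACT ATA CGC GAT CCT CTT AGC GAA ACA — no ATG→stop ORF.
Frame -3: GGA CAT GTG CAG GCC GAA CTA TAC GCG ATC CTC TTA GCG AAA CAC — no ATG→stop ORF.
Longest: frame -1, positions 7–39, 33 nt = 11 codons = 10 aa. → 33 nucleotides.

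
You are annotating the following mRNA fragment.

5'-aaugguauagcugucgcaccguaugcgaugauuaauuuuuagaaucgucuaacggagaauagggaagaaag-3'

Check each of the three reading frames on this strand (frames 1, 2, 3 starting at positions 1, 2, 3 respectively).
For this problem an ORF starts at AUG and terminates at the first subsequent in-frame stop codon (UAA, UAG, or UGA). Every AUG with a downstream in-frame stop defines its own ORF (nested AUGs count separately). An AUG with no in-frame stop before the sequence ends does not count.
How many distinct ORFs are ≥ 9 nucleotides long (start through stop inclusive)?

3

Frame 1: AAU GGU AUA GCU GUC GCA CCG UAU GCG AUG AUU AAU UUU UAG AAU CGU CUA ACG GAG AAU AGG GAA GAA — AUG at 28, stop UAG at 40 → 15 nt.
Frame 2: AUG GUA UAG CUG UCG CAC CGU AUG CGA UGA UUA AUU UUU AGA AUC GUC UAA CGG AGA AUA GGG AAG AAA — AUG at 2, stop UAG at 8 → 9 nt; AUG at 23, stop UGA at 29 → 9 nt.
Frame 3: UGG UAU AGC UGU CGC ACC GUA UGC GAU GAU UAA UUU UUA GAA UCG UCU AAC GGA GAA UAG GGA AGA AAG — no AUG→stop ORF.
ORFs ≥ 9 nucleotides: frame 1 28–42 (15 nucleotides), frame 2 2–10 (9 nucleotides), frame 2 23–31 (9 nucleotides). Count = 3.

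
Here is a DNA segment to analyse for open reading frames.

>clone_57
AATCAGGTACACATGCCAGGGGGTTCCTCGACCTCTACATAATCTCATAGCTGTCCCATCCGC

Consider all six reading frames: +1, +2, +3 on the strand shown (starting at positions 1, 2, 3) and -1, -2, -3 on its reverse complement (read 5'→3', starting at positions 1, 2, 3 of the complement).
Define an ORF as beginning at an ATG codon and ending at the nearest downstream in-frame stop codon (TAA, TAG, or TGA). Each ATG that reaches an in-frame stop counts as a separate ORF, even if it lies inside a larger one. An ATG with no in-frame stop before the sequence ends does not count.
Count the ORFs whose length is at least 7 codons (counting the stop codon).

1

Reverse complement (5'→3'): GCGGATGGGACAGCTATGAGATTATGTAGAGGTCGAGGAACCCCCTGGCATGTGTACCTGATT
Frame +1: AAT CAG GTA CAC ATG CCA GGG GGT TCC TCG ACC TCT ACA TAA TCT CAT AGC TGT CCC ATC CGC — ATG at 13, stop TAA at 40 → 30 nt.
Frame +2: ATC AGG TAC ACA TGC CAG GGG GTT CCT CGA CCT CTA CAT AAT CTC ATA GCT GTC CCA TCC — no ATG→stop ORF.
Frame +3: TCA GGT ACA CAT GCC AGG GGG TTC CTC GAC CTC TAC ATA ATC TCA TAG CTG TCC CAT CCG — no ATG→stop ORF.
Frame -1: GCG GAT GGG ACA GCT ATG AGA TTA TGT AGA GGT CGA GGA ACC CCC TGG CAT GTG TAC CTG ATT — no ATG→stop ORF.
Frame -2: CGG ATG GGA CAG CTA TGA GAT TAT GTA GAG GTC GAG GAA CCC CCT GGC ATG TGT ACC TGA — ATG at 5, stop TGA at 17 → 15 nt; ATG at 50, stop TGA at 59 → 12 nt.
Frame -3: GGA TGG GAC AGC TAT GAG ATT ATG TAG AGG TCG AGG AAC CCC CTG GCA TGT GTA CCT GAT — ATG at 24, stop TAG at 27 → 6 nt.
ORFs ≥ 7 codons: frame +1 13–42 (10 codons). Count = 1.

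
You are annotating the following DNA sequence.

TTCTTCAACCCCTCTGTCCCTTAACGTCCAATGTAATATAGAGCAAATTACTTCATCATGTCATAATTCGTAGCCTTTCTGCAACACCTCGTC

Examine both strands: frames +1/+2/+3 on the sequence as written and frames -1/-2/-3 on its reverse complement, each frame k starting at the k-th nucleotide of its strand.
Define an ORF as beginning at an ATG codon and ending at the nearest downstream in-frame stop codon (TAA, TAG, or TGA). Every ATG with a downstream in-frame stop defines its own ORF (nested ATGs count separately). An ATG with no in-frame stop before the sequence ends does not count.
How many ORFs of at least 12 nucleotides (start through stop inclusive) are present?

1

Reverse complement (5'→3'): GACGAGGTGTTGCAGAAAGGCTACGAATTATGACATGATGAAGTAATTTGCTCTATATTACATTGGACGTTAAGGGACAGAGGGGTTGAAGAA
Frame +1: TTC TTC AAC CCC TCT GTC CCT TAA CGT CCA ATG TAA TAT AGA GCA AAT TAC TTC ATC ATG TCA TAA TTC GTA GCC TTT CTG CAA CAC CTC GTC — ATG at 31, stop TAA at 34 → 6 nt; ATG at 58, stop TAA at 64 → 9 nt.
Frame +2: TCT TCA ACC CCT CTG TCC CTT AAC GTC CAA TGT AAT ATA GAG CAA ATT ACT TCA TCA TGT CAT AAT TCG TAG CCT TTC TGC AAC ACC TCG — no ATG→stop ORF.
Frame +3: CTT CAA CCC CTC TGT CCC TTA ACG TCC AAT GTA ATA TAG AGC AAA TTA CTT CAT CAT GTC ATA ATT CGT AGC CTT TCT GCA ACA CCT CGT — no ATG→stop ORF.
Frame -1: GAC GAG GTG TTG CAG AAA GGC TAC GAA TTA TGA CAT GAT GAA GTA ATT TGC TCT ATA TTA CAT TGG ACG TTA AGG GAC AGA GGG GTT GAA GAA — no ATG→stop ORF.
Frame -2: ACG AGG TGT TGC AGA AAG GCT ACG AAT TAT GAC ATG ATG AAG TAA TTT GCT CTA TAT TAC ATT GGA CGT TAA GGG ACA GAG GGG TTG AAG — ATG at 35, stop TAA at 44 → 12 nt; ATG at 38, stop TAA at 44 → 9 nt.
Frame -3: CGA GGT GTT GCA GAA AGG CTA CGA ATT ATG ACA TGA TGA AGT AAT TTG CTC TAT ATT ACA TTG GAC GTT AAG GGA CAG AGG GGT TGA AGA — ATG at 30, stop TGA at 36 → 9 nt.
ORFs ≥ 12 nucleotides: frame -2 35–46 (12 nucleotides). Count = 1.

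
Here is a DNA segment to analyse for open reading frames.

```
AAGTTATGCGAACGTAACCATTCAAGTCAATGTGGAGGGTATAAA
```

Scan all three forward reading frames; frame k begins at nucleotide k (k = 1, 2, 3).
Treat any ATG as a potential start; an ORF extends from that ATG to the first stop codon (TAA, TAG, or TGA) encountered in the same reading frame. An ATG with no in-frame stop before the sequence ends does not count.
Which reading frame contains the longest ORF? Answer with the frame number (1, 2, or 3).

3

Frame 1: AAG TTA TGC GAA CGT AAC CAT TCA AGT CAA TGT GGA GGG TAT AAA — no ATG→stop ORF.
Frame 2: AGT TAT GCG AAC GTA ACC ATT CAA GTC AAT GTG GAG GGT ATA — no ATG→stop ORF.
Frame 3: GTT ATG CGA ACG TAA CCA TTC AAG TCA ATG TGG AGG GTA TAA — ATG at 6, stop TAA at 15 → 12 nt; ATG at 30, stop TAA at 42 → 15 nt.
Longest ORF is 15 nt in frame 3 (positions 30–44).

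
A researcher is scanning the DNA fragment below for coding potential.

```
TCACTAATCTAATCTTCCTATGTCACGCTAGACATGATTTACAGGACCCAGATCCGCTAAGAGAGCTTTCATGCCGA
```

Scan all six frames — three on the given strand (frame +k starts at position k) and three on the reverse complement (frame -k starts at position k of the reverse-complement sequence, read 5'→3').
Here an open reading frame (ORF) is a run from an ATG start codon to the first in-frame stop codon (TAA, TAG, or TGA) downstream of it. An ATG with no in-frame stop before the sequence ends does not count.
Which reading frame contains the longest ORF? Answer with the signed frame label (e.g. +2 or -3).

-3

Reverse complement (5'→3'): TCGGCATGAAAGCTCTCTTAGCGGATCTGGGTCCTGTAAATCATGTCTAGCGTGACATAGGAAGATTAGATTAGTGA
Frame +1: TCA CTA ATC TAA TCT TCC TAT GTC ACG CTA GAC ATG ATT TAC AGG ACC CAG ATC CGC TAA GAG AGC TTT CAT GCC — ATG at 34, stop TAA at 58 → 27 nt.
Frame +2: CAC TAA TCT AAT CTT CCT ATG TCA CGC TAG ACA TGA TTT ACA GGA CCC AGA TCC GCT AAG AGA GCT TTC ATG CCG — ATG at 20, stop TAG at 29 → 12 nt.
Frame +3: ACT AAT CTA ATC TTC CTA TGT CAC GCT AGA CAT GAT TTA CAG GAC CCA GAT CCG CTA AGA GAG CTT TCA TGC CGA — no ATG→stop ORF.
Frame -1: TCG GCA TGA AAG CTC TCT TAG CGG ATC TGG GTC CTG TAA ATC ATG TCT AGC GTG ACA TAG GAA GAT TAG ATT AGT — ATG at 43, stop TAG at 58 → 18 nt.
Frame -2: CGG CAT GAA AGC TCT CTT AGC GGA TCT GGG TCC TGT AAA TCA TGT CTA GCG TGA CAT AGG AAG ATT AGA TTA GTG — no ATG→stop ORF.
Frame -3: GGC ATG AAA GCT CTC TTA GCG GAT CTG GGT CCT GTA AAT CAT GTC TAG CGT GAC ATA GGA AGA TTA GAT TAG TGA — ATG at 6, stop TAG at 48 → 45 nt.
Longest ORF is 45 nt in frame -3 (positions 6–50).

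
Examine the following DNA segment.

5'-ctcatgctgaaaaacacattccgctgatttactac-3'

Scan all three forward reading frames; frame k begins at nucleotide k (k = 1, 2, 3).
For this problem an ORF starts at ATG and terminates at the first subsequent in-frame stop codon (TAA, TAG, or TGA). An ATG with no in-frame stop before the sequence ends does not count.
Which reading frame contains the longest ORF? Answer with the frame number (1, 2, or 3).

1

Frame 1: CTC ATG CTG AAA AAC ACA TTC CGC TGA TTT ACT — ATG at 4, stop TGA at 25 → 24 nt.
Frame 2: TCA TGC TGA AAA ACA CAT TCC GCT GAT TTA CTA — no ATG→stop ORF.
Frame 3: CAT GCT GAA AAA CAC ATT CCG CTG ATT TAC TAC — no ATG→stop ORF.
Longest ORF is 24 nt in frame 1 (positions 4–27).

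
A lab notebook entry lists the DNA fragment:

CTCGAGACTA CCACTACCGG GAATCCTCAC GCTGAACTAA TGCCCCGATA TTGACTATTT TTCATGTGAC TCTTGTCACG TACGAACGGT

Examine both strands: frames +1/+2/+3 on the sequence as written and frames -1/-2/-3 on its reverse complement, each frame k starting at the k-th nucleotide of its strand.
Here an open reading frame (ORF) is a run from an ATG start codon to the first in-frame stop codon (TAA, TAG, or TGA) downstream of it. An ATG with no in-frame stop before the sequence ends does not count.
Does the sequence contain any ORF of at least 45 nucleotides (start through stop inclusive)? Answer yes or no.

Reverse complement (5'→3'): ACCGTTCGTACGTGACAAGAGTCACATGAAAAATAGTCAATATCGGGGCATTAGTTCAGCGTGAGGATTCCCGGTAGTGGTAGTCTCGAG
Frame +1: CTC GAG ACT ACC ACT ACC GGG AAT CCT CAC GCT GAA CTA ATG CCC CGA TAT TGA CTA TTT TTC ATG TGA CTC TTG TCA CGT ACG AAC GGT — ATG at 40, stop TGA at 52 → 15 nt; ATG at 64, stop TGA at 67 → 6 nt.
Frame +2: TCG AGA CTA CCA CTA CCG GGA ATC CTC ACG CTG AAC TAA TGC CCC GAT ATT GAC TAT TTT TCA TGT GAC TCT TGT CAC GTA CGA ACG — no ATG→stop ORF.
Frame +3: CGA GAC TAC CAC TAC CGG GAA TCC TCA CGC TGA ACT AAT GCC CCG ATA TTG ACT ATT TTT CAT GTG ACT CTT GTC ACG TAC GAA CGG — no ATG→stop ORF.
Frame -1: ACC GTT CGT ACG TGA CAA GAG TCA CAT GAA AAA TAG TCA ATA TCG GGG CAT TAG TTC AGC GTG AGG ATT CCC GGT AGT GGT AGT CTC GAG — no ATG→stop ORF.
Frame -2: CCG TTC GTA CGT GAC AAG AGT CAC ATG AAA AAT AGT CAA TAT CGG GGC ATT AGT TCA GCG TGA GGA TTC CCG GTA GTG GTA GTC TCG — ATG at 26, stop TGA at 62 → 39 nt.
Frame -3: CGT TCG TAC GTG ACA AGA GTC ACA TGA AAA ATA GTC AAT ATC GGG GCA TTA GTT CAG CGT GAG GAT TCC CGG TAG TGG TAG TCT CGA — no ATG→stop ORF.
Largest ORF found is 39 nucleotides < 45, so no.

no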